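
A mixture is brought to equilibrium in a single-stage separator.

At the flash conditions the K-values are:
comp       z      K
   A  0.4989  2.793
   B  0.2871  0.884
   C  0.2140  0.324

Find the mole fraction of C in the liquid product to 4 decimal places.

x_C = 0.4809

Let ψ = V/F and solve Σ zᵢ(Kᵢ−1)/(1+ψ(Kᵢ−1)) = 0.
Feasibility: ΣzᵢKᵢ = 1.7166, Σzᵢ/Kᵢ = 1.1639 — both > 1, two phases present.
Newton iteration, ψ⁰ = 0.5:
  ψ = 0.5000: g = 0.21779, g' = -0.6734 → ψ = 0.8234
  ψ = 0.8234: g = -0.00187, g' = -0.7637 → ψ = 0.8210
Converged at ψ = 0.8210.
Compositions from xᵢ = zᵢ/(1+ψ(Kᵢ−1)), yᵢ = Kᵢxᵢ:
  A: x = 0.2018, y = 0.5637
  B: x = 0.3173, y = 0.2805
  C: x = 0.4809, y = 0.1558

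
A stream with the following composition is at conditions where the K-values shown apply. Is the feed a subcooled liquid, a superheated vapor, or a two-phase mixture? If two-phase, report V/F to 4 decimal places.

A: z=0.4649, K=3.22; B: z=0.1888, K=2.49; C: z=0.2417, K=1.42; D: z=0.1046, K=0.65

ΣzᵢKᵢ = 2.3783; Σzᵢ/Kᵢ = 0.5513.
Since Σzᵢ/Kᵢ < 1 the mixture is above its dew point — single vapor phase.

superheated vapor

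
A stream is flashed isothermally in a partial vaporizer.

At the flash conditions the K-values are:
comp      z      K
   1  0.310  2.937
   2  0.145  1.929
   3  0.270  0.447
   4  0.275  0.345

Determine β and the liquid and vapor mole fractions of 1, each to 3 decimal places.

Rachford–Rice: g(β) = Σ zᵢ(Kᵢ−1)/(1+β(Kᵢ−1)) = 0.
Feasibility: ΣzᵢKᵢ = 1.406, Σzᵢ/Kᵢ = 1.582 — both > 1, two phases present.
Iterate (Newton) starting at β = 0.44:
  β = 0.440: g = -0.0306, g' = -0.779 → β = 0.401
Converged at β = 0.401.
Compositions from xᵢ = zᵢ/(1+β(Kᵢ−1)), yᵢ = Kᵢxᵢ:
  1: x = 0.174, y = 0.512
  2: x = 0.106, y = 0.204
  3: x = 0.347, y = 0.155
  4: x = 0.373, y = 0.129

β = 0.401, x_1 = 0.174, y_1 = 0.512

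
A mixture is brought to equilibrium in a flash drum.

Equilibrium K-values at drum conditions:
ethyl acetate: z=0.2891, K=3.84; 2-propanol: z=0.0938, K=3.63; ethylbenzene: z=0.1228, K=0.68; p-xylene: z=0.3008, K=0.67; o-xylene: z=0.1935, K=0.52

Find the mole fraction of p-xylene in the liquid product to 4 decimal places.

x_p-xylene = 0.4057

Rachford–Rice: g(ψ) = Σ zᵢ(Kᵢ−1)/(1+ψ(Kᵢ−1)) = 0.
Check two-phase: ΣzᵢKᵢ = 1.8363 > 1 and Σzᵢ/Kᵢ = 1.1028 > 1, so g(0) = 0.8363 > 0 and g(1) = -0.1028 < 0.
Iterate (Newton) starting at ψ = 0.5:
  ψ = 0.5000: g = 0.15797, g' = -0.6612 → ψ = 0.7389
  ψ = 0.7389: g = 0.02213, g' = -0.5037 → ψ = 0.7828
  ψ = 0.7828: g = 0.00031, g' = -0.4901 → ψ = 0.7835
Converged at ψ = 0.7835.
Compositions from xᵢ = zᵢ/(1+ψ(Kᵢ−1)), yᵢ = Kᵢxᵢ:
  ethyl acetate: x = 0.0896, y = 0.3442
  2-propanol: x = 0.0306, y = 0.1113
  ethylbenzene: x = 0.1639, y = 0.1114
  p-xylene: x = 0.4057, y = 0.2718
  o-xylene: x = 0.3101, y = 0.1613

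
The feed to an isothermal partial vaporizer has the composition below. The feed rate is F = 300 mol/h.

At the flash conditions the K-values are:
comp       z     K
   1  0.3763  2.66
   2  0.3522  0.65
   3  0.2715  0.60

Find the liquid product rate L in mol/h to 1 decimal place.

Newton iteration, V/F⁰ = 0.5:
  V/F = 0.5000: g = 0.05617, g' = -0.4409 → V/F = 0.6274
  V/F = 0.6274: g = 0.00304, g' = -0.3971 → V/F = 0.6351
Converged at V/F = 0.6351.
Then V = V/F·F = 0.6351·300 = 190.5 mol/h and L = F − V = 109.5 mol/h.

L = 109.5 mol/h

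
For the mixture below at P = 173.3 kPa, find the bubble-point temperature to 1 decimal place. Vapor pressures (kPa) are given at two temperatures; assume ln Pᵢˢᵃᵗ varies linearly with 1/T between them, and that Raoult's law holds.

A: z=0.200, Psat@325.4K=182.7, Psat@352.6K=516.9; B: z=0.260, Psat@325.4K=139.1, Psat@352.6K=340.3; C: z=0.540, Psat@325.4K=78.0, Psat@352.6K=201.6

T = 336.5 K

Bubble-point temperature: ΣzᵢPᵢˢᵃᵗ(T) = P. Interpolate ln Pᵢˢᵃᵗ = aᵢ + bᵢ/T.
  T = 325.4 K: ΣzᵢPᵢˢᵃᵗ = 114.83 kPa
  T = 352.6 K: ΣzᵢPᵢˢᵃᵗ = 300.72 kPa
  T = 339.0 K: ΣzᵢPᵢˢᵃᵗ = 189.37 kPa
  T = 332.2 K: ΣzᵢPᵢˢᵃᵗ = 148.20 kPa
  T = 335.6 K: ΣzᵢPᵢˢᵃᵗ = 167.73 kPa
  T = 337.3 K: ΣzᵢPᵢˢᵃᵗ = 178.27 kPa
Interpolating between 335.6 K and 337.3 K gives T ≈ 336.5 K.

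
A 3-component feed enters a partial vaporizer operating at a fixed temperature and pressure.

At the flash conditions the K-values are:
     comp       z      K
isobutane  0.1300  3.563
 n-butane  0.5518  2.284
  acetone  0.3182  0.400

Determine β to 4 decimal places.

Newton–Raphson from β = 0.65:
  β = 0.6500: g = 0.19819, g' = -0.6983 → β = 0.9338
  β = 0.9338: g = -0.01382, g' = -0.8548 → β = 0.9177
  β = 0.9177: g = -0.00016, g' = -0.8349 → β = 0.9175
Converged at β = 0.9175.

β = 0.9175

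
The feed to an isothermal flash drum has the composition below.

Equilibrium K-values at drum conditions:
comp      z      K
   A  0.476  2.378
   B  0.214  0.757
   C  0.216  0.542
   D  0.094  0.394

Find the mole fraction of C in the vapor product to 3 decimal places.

Material balance + equilibrium reduce to Σ zᵢ(Kᵢ−1)/(1+β(Kᵢ−1)) = 0.
Check two-phase: ΣzᵢKᵢ = 1.448 > 1 and Σzᵢ/Kᵢ = 1.120 > 1, so g(0) = 0.448 > 0 and g(1) = -0.120 < 0.
Iterate (Newton) starting at β = 0.37:
  β = 0.370: g = 0.1847, g' = -0.535 → β = 0.715
  β = 0.715: g = 0.0196, g' = -0.456 → β = 0.759
  β = 0.759: g = -0.0001, g' = -0.460 → β = 0.758
Converged at β = 0.758.
Compositions from xᵢ = zᵢ/(1+β(Kᵢ−1)), yᵢ = Kᵢxᵢ:
  A: x = 0.233, y = 0.553
  B: x = 0.262, y = 0.199
  C: x = 0.331, y = 0.179
  D: x = 0.174, y = 0.069

y_C = 0.179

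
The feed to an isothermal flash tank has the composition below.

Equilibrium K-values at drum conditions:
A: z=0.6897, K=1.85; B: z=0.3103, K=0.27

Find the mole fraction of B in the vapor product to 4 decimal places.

y_B = 0.1453

Binary case is linear: z₁(K₁−1)(1+V/F(K₂−1)) + z₂(K₂−1)(1+V/F(K₁−1)) = 0
⇒ V/F = [z₁(K₁−1)+z₂(K₂−1)] / [−(K₁−1)(K₂−1)] = 0.35973/0.62050 = 0.5797
Compositions from xᵢ = zᵢ/(1+V/F(Kᵢ−1)), yᵢ = Kᵢxᵢ:
  A: x = 0.4620, y = 0.8547
  B: x = 0.5380, y = 0.1453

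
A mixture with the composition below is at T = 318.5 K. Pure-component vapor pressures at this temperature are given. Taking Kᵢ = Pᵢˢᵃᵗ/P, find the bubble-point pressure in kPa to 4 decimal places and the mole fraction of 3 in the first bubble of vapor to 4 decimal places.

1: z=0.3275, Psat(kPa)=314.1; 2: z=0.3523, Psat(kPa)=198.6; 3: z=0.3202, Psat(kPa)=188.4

At the bubble point ψ → 0, so ΣzᵢKᵢ = 1 with Kᵢ = Pᵢˢᵃᵗ/P ⇒ P = ΣzᵢPᵢˢᵃᵗ.
P = 0.3275·314.1 + 0.3523·198.6 + 0.3202·188.4 = 233.1602 kPa
yᵢ = zᵢPᵢˢᵃᵗ/P ⇒ y_3 = 0.3202·188.4/233.1602 = 0.2587

Pbub = 233.1602 kPa, y_3 = 0.2587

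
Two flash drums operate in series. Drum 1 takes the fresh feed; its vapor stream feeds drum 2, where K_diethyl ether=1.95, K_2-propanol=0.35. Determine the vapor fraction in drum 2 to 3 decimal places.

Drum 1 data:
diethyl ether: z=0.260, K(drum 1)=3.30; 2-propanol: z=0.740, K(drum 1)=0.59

Drum 1:
Material balance + equilibrium reduce to Σ zᵢ(Kᵢ−1)/(1+ψ₁(Kᵢ−1)) = 0.
Feasibility: ΣzᵢKᵢ = 1.295, Σzᵢ/Kᵢ = 1.333 — both > 1, two phases present.
Newton–Raphson from ψ₁ = 0.59:
  ψ₁ = 0.590: g = -0.1465, g' = -0.464 → ψ₁ = 0.274
  ψ₁ = 0.274: g = 0.0248, g' = -0.675 → ψ₁ = 0.311
  ψ₁ = 0.311: g = 0.0008, g' = -0.631 → ψ₁ = 0.312
Converged at ψ₁ = 0.312.
Drum-1 compositions:
  diethyl ether: x = 0.151, y = 0.499
  2-propanol: x = 0.849, y = 0.501
Drum-2 feed = drum-1 vapor: z₂ = (0.4993, 0.5007).
Drum 2:
Let ψ₂ = V/F and solve Σ zᵢ(Kᵢ−1)/(1+ψ₂(Kᵢ−1)) = 0.
g(0) = ΣzᵢKᵢ − 1 = 0.149 and g(1) = 1 − Σzᵢ/Kᵢ = -0.687, so a root lies in (0, 1).
Newton iteration, ψ₂⁰ = 0.5:
  ψ₂ = 0.500: g = -0.1606, g' = -0.671 → ψ₂ = 0.261
  ψ₂ = 0.261: g = -0.0118, g' = -0.596 → ψ₂ = 0.241
Converged at ψ₂ = 0.241.
  diethyl ether: x = 0.406, y = 0.792
  2-propanol: x = 0.594, y = 0.208

V/F (drum 2) = 0.241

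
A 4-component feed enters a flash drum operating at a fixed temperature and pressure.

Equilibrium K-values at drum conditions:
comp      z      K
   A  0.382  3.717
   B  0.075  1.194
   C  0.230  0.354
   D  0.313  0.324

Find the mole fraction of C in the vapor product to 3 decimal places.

y_C = 0.112

Rachford–Rice: g(ψ) = Σ zᵢ(Kᵢ−1)/(1+ψ(Kᵢ−1)) = 0.
g(0) = ΣzᵢKᵢ − 1 = 0.692 and g(1) = 1 − Σzᵢ/Kᵢ = -0.781, so a root lies in (0, 1).
Newton–Raphson from ψ = 0.5:
  ψ = 0.500: g = -0.0858, g' = -1.045 → ψ = 0.418
  ψ = 0.418: g = 0.0010, g' = -1.079 → ψ = 0.419
Converged at ψ = 0.419.
Compositions from xᵢ = zᵢ/(1+ψ(Kᵢ−1)), yᵢ = Kᵢxᵢ:
  A: x = 0.179, y = 0.664
  B: x = 0.069, y = 0.083
  C: x = 0.315, y = 0.112
  D: x = 0.437, y = 0.141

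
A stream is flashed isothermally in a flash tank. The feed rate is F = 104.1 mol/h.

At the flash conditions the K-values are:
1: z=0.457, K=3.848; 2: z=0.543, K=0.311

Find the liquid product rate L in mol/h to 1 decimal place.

L = 54.9 mol/h

Material balance + equilibrium reduce to Σ zᵢ(Kᵢ−1)/(1+V/F(Kᵢ−1)) = 0.
g(0) = ΣzᵢKᵢ − 1 = 0.927 and g(1) = 1 − Σzᵢ/Kᵢ = -0.865, so a root lies in (0, 1).
Binary case is linear: z₁(K₁−1)(1+V/F(K₂−1)) + z₂(K₂−1)(1+V/F(K₁−1)) = 0
⇒ V/F = [z₁(K₁−1)+z₂(K₂−1)] / [−(K₁−1)(K₂−1)] = 0.9274/1.9623 = 0.473
Then V = V/F·F = 0.4726·104.1 = 49.2 mol/h and L = F − V = 54.9 mol/h.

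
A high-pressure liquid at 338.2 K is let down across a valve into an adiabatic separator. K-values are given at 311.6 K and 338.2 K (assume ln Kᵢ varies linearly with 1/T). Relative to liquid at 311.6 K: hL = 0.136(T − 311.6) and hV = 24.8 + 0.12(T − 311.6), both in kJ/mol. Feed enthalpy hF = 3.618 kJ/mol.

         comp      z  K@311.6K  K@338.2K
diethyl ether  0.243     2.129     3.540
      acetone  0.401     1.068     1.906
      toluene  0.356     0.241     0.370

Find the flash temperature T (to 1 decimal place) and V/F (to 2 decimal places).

T = 313.4 K, V/F = 0.14

Adiabatic flash: solve Rachford–Rice at each trial T, then check hF = ψ·hV(T) + (1−ψ)·hL(T).
  T = 311.6 K: K = (2.129, 1.068, 0.241), RR gives ψ = 0.062, H_out = 1.538 kJ/mol
  T = 338.2 K: K = (3.540, 1.906, 0.370), RR gives ψ = 0.754, H_out = 22.007 kJ/mol
  T = 324.9 K: K = (2.774, 1.444, 0.301), RR gives ψ = 0.488, H_out = 13.802 kJ/mol
  T = 318.2 K: K = (2.435, 1.244, 0.270), RR gives ψ = 0.304, H_out = 8.397 kJ/mol
  T = 314.9 K: K = (2.278, 1.154, 0.255), RR gives ψ = 0.192, H_out = 5.194 kJ/mol
  T = 313.2 K: K = (2.200, 1.109, 0.248), RR gives ψ = 0.127, H_out = 3.371 kJ/mol
Linear interpolation between T = 313.2 (H_out = 3.371) and T = 314.9 (H_out = 5.194) on hF = 3.618 gives T ≈ 313.4 K, at which ψ = 0.14.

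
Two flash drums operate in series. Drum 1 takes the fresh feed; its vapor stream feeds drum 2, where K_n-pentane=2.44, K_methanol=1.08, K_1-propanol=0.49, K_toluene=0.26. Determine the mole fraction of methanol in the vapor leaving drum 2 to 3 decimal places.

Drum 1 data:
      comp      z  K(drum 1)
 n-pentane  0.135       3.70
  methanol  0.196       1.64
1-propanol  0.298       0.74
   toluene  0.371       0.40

y_methanol (drum 2) = 0.296

Drum 1:
Material balance + equilibrium reduce to Σ zᵢ(Kᵢ−1)/(1+ψ₁(Kᵢ−1)) = 0.
Feasibility: ΣzᵢKᵢ = 1.190, Σzᵢ/Kᵢ = 1.486 — both > 1, two phases present.
Newton–Raphson from ψ₁ = 0.5:
  ψ₁ = 0.500: g = -0.1569, g' = -0.523 → ψ₁ = 0.200
  ψ₁ = 0.200: g = 0.0131, g' = -0.673 → ψ₁ = 0.220
Converged at ψ₁ = 0.220.
Drum-1 compositions:
  n-pentane: x = 0.085, y = 0.313
  methanol: x = 0.172, y = 0.282
  1-propanol: x = 0.316, y = 0.234
  toluene: x = 0.427, y = 0.171
Drum-2 feed = drum-1 vapor: z₂ = (0.3134, 0.2818, 0.2339, 0.1710).
Drum 2:
Iterate (Newton) starting at ψ₂ = 0.5:
  ψ₂ = 0.500: g = -0.0769, g' = -0.567 → ψ₂ = 0.364
  ψ₂ = 0.364: g = -0.0018, g' = -0.549 → ψ₂ = 0.361
Converged at ψ₂ = 0.361.
  n-pentane: x = 0.206, y = 0.503
  methanol: x = 0.274, y = 0.296
  1-propanol: x = 0.287, y = 0.140
  toluene: x = 0.233, y = 0.061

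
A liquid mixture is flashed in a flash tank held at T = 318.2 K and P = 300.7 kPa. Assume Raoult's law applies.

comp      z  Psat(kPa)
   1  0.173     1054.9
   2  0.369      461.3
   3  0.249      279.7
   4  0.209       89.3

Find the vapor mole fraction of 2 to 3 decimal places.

Raoult's law: Kᵢ = Pᵢˢᵃᵗ/P = Pᵢˢᵃᵗ/300.7.
  K_1 = 1054.9/300.7 = 3.50815, K_2 = 461.3/300.7 = 1.53409, K_3 = 279.7/300.7 = 0.93016, K_4 = 89.3/300.7 = 0.29697
Newton iteration, β⁰ = 0.5:
  β = 0.500: g = 0.1034, g' = -0.527 → β = 0.696
  β = 0.696: g = -0.0045, g' = -0.598 → β = 0.689
Converged at β = 0.689.
Compositions from xᵢ = zᵢ/(1+β(Kᵢ−1)), yᵢ = Kᵢxᵢ:
  1: x = 0.063, y = 0.223
  2: x = 0.270, y = 0.414
  3: x = 0.262, y = 0.243
  4: x = 0.405, y = 0.120

y_2 = 0.414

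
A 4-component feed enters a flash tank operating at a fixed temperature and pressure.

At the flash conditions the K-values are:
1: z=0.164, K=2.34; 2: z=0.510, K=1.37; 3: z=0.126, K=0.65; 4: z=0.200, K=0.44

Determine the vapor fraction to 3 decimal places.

Material balance + equilibrium reduce to Σ zᵢ(Kᵢ−1)/(1+ψ(Kᵢ−1)) = 0.
Check two-phase: ΣzᵢKᵢ = 1.252 > 1 and Σzᵢ/Kᵢ = 1.091 > 1, so g(0) = 0.252 > 0 and g(1) = -0.091 < 0.
Newton iteration, ψ⁰ = 0.5:
  ψ = 0.500: g = 0.0818, g' = -0.299 → ψ = 0.774
  ψ = 0.774: g = -0.0035, g' = -0.337 → ψ = 0.763
Converged at ψ = 0.763.

ψ = 0.763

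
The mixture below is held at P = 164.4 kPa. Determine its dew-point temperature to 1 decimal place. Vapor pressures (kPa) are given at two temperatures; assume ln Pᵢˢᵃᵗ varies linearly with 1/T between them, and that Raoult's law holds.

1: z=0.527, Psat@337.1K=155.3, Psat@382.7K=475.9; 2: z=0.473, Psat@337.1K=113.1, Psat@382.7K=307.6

Dew-point temperature: Σzᵢ·P/Pᵢˢᵃᵗ(T) = 1. Interpolate ln Pᵢˢᵃᵗ = aᵢ + bᵢ/T.
  T = 337.1 K: ΣzᵢP/Pᵢˢᵃᵗ = 1.2454
  T = 382.7 K: ΣzᵢP/Pᵢˢᵃᵗ = 0.4349
  T = 359.9 K: ΣzᵢP/Pᵢˢᵃᵗ = 0.7115
  T = 348.5 K: ΣzᵢP/Pᵢˢᵃᵗ = 0.9326
  T = 342.8 K: ΣzᵢP/Pᵢˢᵃᵗ = 1.0751
  T = 345.6 K: ΣzᵢP/Pᵢˢᵃᵗ = 1.0020
Interpolating between 345.6 K and 348.5 K gives T ≈ 345.7 K.

T = 345.7 K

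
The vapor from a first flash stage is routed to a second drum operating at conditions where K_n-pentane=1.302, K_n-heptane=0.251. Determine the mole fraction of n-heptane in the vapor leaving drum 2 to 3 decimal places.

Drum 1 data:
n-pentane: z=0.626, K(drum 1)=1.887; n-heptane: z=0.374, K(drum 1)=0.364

Drum 1:
Material balance + equilibrium reduce to Σ zᵢ(Kᵢ−1)/(1+ψ₁(Kᵢ−1)) = 0.
g(0) = ΣzᵢKᵢ − 1 = 0.317 and g(1) = 1 − Σzᵢ/Kᵢ = -0.359, so a root lies in (0, 1).
Newton–Raphson from ψ₁ = 0.48:
  ψ₁ = 0.480: g = 0.0471, g' = -0.556 → ψ₁ = 0.565
  ψ₁ = 0.565: g = -0.0012, g' = -0.587 → ψ₁ = 0.563
Converged at ψ₁ = 0.563.
Drum-1 compositions:
  n-pentane: x = 0.418, y = 0.788
  n-heptane: x = 0.582, y = 0.212
Drum-2 feed = drum-1 vapor: z₂ = (0.7880, 0.2120).
Drum 2:
Binary case is linear: z₁(K₁−1)(1+ψ₂(K₂−1)) + z₂(K₂−1)(1+ψ₂(K₁−1)) = 0
⇒ ψ₂ = [z₁(K₁−1)+z₂(K₂−1)] / [−(K₁−1)(K₂−1)] = 0.0792/0.2262 = 0.350
  n-pentane: x = 0.713, y = 0.928
  n-heptane: x = 0.287, y = 0.072

y_n-heptane (drum 2) = 0.072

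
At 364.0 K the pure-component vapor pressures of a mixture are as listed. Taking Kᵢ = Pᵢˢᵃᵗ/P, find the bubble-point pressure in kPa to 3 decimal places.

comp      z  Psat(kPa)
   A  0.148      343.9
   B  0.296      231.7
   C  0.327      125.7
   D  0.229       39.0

Pbub = 169.515 kPa

At the bubble point ψ → 0, so ΣzᵢKᵢ = 1 with Kᵢ = Pᵢˢᵃᵗ/P ⇒ P = ΣzᵢPᵢˢᵃᵗ.
P = 0.148·343.9 + 0.296·231.7 + 0.327·125.7 + 0.229·39.0 = 169.515 kPa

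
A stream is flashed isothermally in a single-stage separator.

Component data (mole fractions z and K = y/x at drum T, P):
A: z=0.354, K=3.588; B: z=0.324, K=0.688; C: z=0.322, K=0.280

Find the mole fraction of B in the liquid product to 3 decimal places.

Newton–Raphson from ψ = 0.44:
  ψ = 0.440: g = -0.0282, g' = -0.918 → ψ = 0.409
  ψ = 0.409: g = 0.0003, g' = -0.936 → ψ = 0.410
Converged at ψ = 0.410.
Compositions from xᵢ = zᵢ/(1+ψ(Kᵢ−1)), yᵢ = Kᵢxᵢ:
  A: x = 0.172, y = 0.617
  B: x = 0.371, y = 0.256
  C: x = 0.457, y = 0.128

x_B = 0.371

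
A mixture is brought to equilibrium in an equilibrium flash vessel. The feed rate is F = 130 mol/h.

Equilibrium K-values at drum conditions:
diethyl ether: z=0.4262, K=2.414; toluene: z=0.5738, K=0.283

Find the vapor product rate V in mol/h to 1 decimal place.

Rachford–Rice: g(ψ) = Σ zᵢ(Kᵢ−1)/(1+ψ(Kᵢ−1)) = 0.
g(0) = ΣzᵢKᵢ − 1 = 0.1912 and g(1) = 1 − Σzᵢ/Kᵢ = -1.2041, so a root lies in (0, 1).
Newton–Raphson from ψ = 0.51:
  ψ = 0.5100: g = -0.29844, g' = -1.0208 → ψ = 0.2176
  ψ = 0.2176: g = -0.02665, g' = -0.9124 → ψ = 0.1884
  ψ = 0.1884: g = 0.00018, g' = -0.9256 → ψ = 0.1886
Converged at ψ = 0.1886.
Then V = ψ·F = 0.1886·130 = 24.5 mol/h and L = F − V = 105.5 mol/h.

V = 24.5 mol/h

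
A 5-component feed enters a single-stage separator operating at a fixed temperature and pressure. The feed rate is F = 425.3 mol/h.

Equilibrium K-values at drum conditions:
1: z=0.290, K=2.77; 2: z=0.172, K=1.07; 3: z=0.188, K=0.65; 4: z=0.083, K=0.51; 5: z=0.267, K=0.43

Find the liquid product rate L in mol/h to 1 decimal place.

L = 264.9 mol/h

Newton iteration, ψ⁰ = 0.37:
  ψ = 0.370: g = 0.0038, g' = -0.532 → ψ = 0.377
Converged at ψ = 0.377.
Then V = ψ·F = 0.3771·425.3 = 160.4 mol/h and L = F − V = 264.9 mol/h.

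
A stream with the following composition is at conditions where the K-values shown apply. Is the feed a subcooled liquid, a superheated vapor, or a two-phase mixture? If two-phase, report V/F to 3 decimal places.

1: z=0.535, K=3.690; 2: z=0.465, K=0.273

two-phase, V/F = 0.563

ΣzᵢKᵢ = 2.101; Σzᵢ/Kᵢ = 1.848.
Both exceed 1, so a two-phase solution exists.
Rachford–Rice: g(ψ) = Σ zᵢ(Kᵢ−1)/(1+ψ(Kᵢ−1)) = 0.
Binary case is linear: z₁(K₁−1)(1+ψ(K₂−1)) + z₂(K₂−1)(1+ψ(K₁−1)) = 0
⇒ ψ = [z₁(K₁−1)+z₂(K₂−1)] / [−(K₁−1)(K₂−1)] = 1.1011/1.9556 = 0.563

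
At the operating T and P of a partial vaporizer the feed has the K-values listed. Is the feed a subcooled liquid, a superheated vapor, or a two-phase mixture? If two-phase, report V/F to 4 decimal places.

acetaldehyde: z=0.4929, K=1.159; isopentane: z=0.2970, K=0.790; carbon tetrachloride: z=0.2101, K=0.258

ΣzᵢKᵢ = 0.8601; Σzᵢ/Kᵢ = 1.6156.
Since ΣzᵢKᵢ < 1 the mixture is below its bubble point — single liquid phase.

subcooled liquid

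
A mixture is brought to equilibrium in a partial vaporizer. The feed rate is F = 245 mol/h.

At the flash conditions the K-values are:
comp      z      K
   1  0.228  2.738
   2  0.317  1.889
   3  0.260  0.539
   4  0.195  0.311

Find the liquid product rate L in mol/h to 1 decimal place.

L = 104.5 mol/h

Material balance + equilibrium reduce to Σ zᵢ(Kᵢ−1)/(1+ψ(Kᵢ−1)) = 0.
g(0) = ΣzᵢKᵢ − 1 = 0.424 and g(1) = 1 − Σzᵢ/Kᵢ = -0.360, so a root lies in (0, 1).
Newton iteration, ψ⁰ = 0.5:
  ψ = 0.500: g = 0.0464, g' = -0.626 → ψ = 0.574
Converged at ψ = 0.574.
Then V = ψ·F = 0.5736·245 = 140.5 mol/h and L = F − V = 104.5 mol/h.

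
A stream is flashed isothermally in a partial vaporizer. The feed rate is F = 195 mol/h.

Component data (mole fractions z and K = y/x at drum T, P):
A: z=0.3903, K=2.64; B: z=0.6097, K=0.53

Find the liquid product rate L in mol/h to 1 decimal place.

Rachford–Rice: g(V/F) = Σ zᵢ(Kᵢ−1)/(1+V/F(Kᵢ−1)) = 0.
g(0) = ΣzᵢKᵢ − 1 = 0.3535 and g(1) = 1 − Σzᵢ/Kᵢ = -0.2982, so a root lies in (0, 1).
Newton iteration, V/F⁰ = 0.49:
  V/F = 0.4900: g = -0.01740, g' = -0.5500 → V/F = 0.4584
  V/F = 0.4584: g = 0.00017, g' = -0.5609 → V/F = 0.4587
Converged at V/F = 0.4587.
Then V = V/F·F = 0.4587·195 = 89.4 mol/h and L = F − V = 105.6 mol/h.

L = 105.6 mol/h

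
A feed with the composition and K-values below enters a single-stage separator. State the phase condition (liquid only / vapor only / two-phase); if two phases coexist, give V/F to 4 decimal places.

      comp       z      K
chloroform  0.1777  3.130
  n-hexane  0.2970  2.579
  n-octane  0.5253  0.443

two-phase, V/F = 0.5548

ΣzᵢKᵢ = 1.5549; Σzᵢ/Kᵢ = 1.3577.
Both exceed 1, so a two-phase solution exists.
Newton–Raphson from ψ = 0.5:
  ψ = 0.5000: g = 0.03982, g' = -0.7334 → ψ = 0.5543
  ψ = 0.5543: g = 0.00037, g' = -0.7212 → ψ = 0.5548
Converged at ψ = 0.5548.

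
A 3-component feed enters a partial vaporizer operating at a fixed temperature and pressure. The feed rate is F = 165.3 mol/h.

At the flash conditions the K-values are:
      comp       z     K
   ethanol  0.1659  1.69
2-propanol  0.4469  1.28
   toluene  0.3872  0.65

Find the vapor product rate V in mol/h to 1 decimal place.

V = 118.4 mol/h

Material balance + equilibrium reduce to Σ zᵢ(Kᵢ−1)/(1+ψ(Kᵢ−1)) = 0.
Feasibility: ΣzᵢKᵢ = 1.1041, Σzᵢ/Kᵢ = 1.0430 — both > 1, two phases present.
Newton–Raphson from ψ = 0.5:
  ψ = 0.5000: g = 0.03061, g' = -0.1403 → ψ = 0.7181
  ψ = 0.7181: g = -0.00029, g' = -0.1442 → ψ = 0.7161
Converged at ψ = 0.7161.
Then V = ψ·F = 0.7161·165.3 = 118.4 mol/h and L = F − V = 46.9 mol/h.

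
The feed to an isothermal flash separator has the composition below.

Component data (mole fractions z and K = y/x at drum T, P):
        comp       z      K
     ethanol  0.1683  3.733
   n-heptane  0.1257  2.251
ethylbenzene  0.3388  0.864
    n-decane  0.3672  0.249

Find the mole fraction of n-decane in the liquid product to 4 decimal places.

Let β = V/F and solve Σ zᵢ(Kᵢ−1)/(1+β(Kᵢ−1)) = 0.
g(0) = ΣzᵢKᵢ − 1 = 0.2954 and g(1) = 1 − Σzᵢ/Kᵢ = -0.9678, so a root lies in (0, 1).
Newton–Raphson from β = 0.5:
  β = 0.5000: g = -0.19991, g' = -0.8372 → β = 0.2612
  β = 0.2612: g = -0.00393, g' = -0.8670 → β = 0.2567
Converged at β = 0.2567.
Compositions from xᵢ = zᵢ/(1+β(Kᵢ−1)), yᵢ = Kᵢxᵢ:
  ethanol: x = 0.0989, y = 0.3692
  n-heptane: x = 0.0951, y = 0.2142
  ethylbenzene: x = 0.3511, y = 0.3033
  n-decane: x = 0.4549, y = 0.1133

x_n-decane = 0.4549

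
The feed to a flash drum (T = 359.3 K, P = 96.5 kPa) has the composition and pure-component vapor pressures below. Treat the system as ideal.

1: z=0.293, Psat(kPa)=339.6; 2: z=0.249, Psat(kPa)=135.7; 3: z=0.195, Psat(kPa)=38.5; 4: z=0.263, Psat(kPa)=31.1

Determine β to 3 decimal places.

Raoult's law: Kᵢ = Pᵢˢᵃᵗ/P = Pᵢˢᵃᵗ/96.5.
  K_1 = 339.6/96.5 = 3.51917, K_2 = 135.7/96.5 = 1.40622, K_3 = 38.5/96.5 = 0.39896, K_4 = 31.1/96.5 = 0.32228
Let β = V/F and solve Σ zᵢ(Kᵢ−1)/(1+β(Kᵢ−1)) = 0.
Check two-phase: ΣzᵢKᵢ = 1.544 > 1 and Σzᵢ/Kᵢ = 1.565 > 1, so g(0) = 0.544 > 0 and g(1) = -0.565 < 0.
Iterate (Newton) starting at β = 0.5:
  β = 0.500: g = -0.0264, g' = -0.813 → β = 0.468
Converged at β = 0.468.

β = 0.468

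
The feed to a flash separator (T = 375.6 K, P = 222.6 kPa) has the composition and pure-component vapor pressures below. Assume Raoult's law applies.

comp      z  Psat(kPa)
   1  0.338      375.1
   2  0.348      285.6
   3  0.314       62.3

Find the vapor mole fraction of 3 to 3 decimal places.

Raoult's law: Kᵢ = Pᵢˢᵃᵗ/P = Pᵢˢᵃᵗ/222.6.
  K_1 = 375.1/222.6 = 1.68509, K_2 = 285.6/222.6 = 1.28302, K_3 = 62.3/222.6 = 0.27987
Let ψ = V/F and solve Σ zᵢ(Kᵢ−1)/(1+ψ(Kᵢ−1)) = 0.
Check two-phase: ΣzᵢKᵢ = 1.104 > 1 and Σzᵢ/Kᵢ = 1.594 > 1, so g(0) = 0.104 > 0 and g(1) = -0.594 < 0.
Newton iteration, ψ⁰ = 0.53:
  ψ = 0.530: g = -0.1102, g' = -0.532 → ψ = 0.323
  ψ = 0.323: g = -0.0148, g' = -0.406 → ψ = 0.287
  ψ = 0.287: g = -0.0002, g' = -0.393 → ψ = 0.286
Converged at ψ = 0.286.
Compositions from xᵢ = zᵢ/(1+ψ(Kᵢ−1)), yᵢ = Kᵢxᵢ:
  1: x = 0.283, y = 0.476
  2: x = 0.322, y = 0.413
  3: x = 0.395, y = 0.111

y_3 = 0.111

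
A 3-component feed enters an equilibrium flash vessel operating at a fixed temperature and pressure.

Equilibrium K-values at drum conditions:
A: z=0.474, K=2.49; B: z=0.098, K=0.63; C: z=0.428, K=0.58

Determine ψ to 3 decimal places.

Newton iteration, ψ⁰ = 0.66:
  ψ = 0.660: g = 0.0594, g' = -0.436 → ψ = 0.796
  ψ = 0.796: g = 0.0015, g' = -0.418 → ψ = 0.800
Converged at ψ = 0.800.

ψ = 0.800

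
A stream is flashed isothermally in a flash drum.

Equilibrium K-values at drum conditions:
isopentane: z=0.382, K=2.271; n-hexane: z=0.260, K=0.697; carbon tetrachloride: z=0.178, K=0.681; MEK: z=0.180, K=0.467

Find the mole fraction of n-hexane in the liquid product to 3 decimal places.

x_n-hexane = 0.308

Let ψ = V/F and solve Σ zᵢ(Kᵢ−1)/(1+ψ(Kᵢ−1)) = 0.
Feasibility: ΣzᵢKᵢ = 1.254, Σzᵢ/Kᵢ = 1.188 — both > 1, two phases present.
Newton–Raphson from ψ = 0.63:
  ψ = 0.630: g = -0.0432, g' = -0.371 → ψ = 0.513
  ψ = 0.513: g = 0.0005, g' = -0.382 → ψ = 0.515
Converged at ψ = 0.515.
Compositions from xᵢ = zᵢ/(1+ψ(Kᵢ−1)), yᵢ = Kᵢxᵢ:
  isopentane: x = 0.231, y = 0.524
  n-hexane: x = 0.308, y = 0.215
  carbon tetrachloride: x = 0.213, y = 0.145
  MEK: x = 0.248, y = 0.116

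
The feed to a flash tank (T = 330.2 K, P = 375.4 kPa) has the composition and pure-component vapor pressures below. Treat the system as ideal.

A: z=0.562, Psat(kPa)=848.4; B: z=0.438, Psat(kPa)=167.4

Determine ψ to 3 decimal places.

Raoult's law: Kᵢ = Pᵢˢᵃᵗ/P = Pᵢˢᵃᵗ/375.4.
  K_A = 848.4/375.4 = 2.25999, K_B = 167.4/375.4 = 0.44592
Material balance + equilibrium reduce to Σ zᵢ(Kᵢ−1)/(1+ψ(Kᵢ−1)) = 0.
g(0) = ΣzᵢKᵢ − 1 = 0.465 and g(1) = 1 − Σzᵢ/Kᵢ = -0.231, so a root lies in (0, 1).
Binary case is linear: z₁(K₁−1)(1+ψ(K₂−1)) + z₂(K₂−1)(1+ψ(K₁−1)) = 0
⇒ ψ = [z₁(K₁−1)+z₂(K₂−1)] / [−(K₁−1)(K₂−1)] = 0.4654/0.6981 = 0.667

ψ = 0.667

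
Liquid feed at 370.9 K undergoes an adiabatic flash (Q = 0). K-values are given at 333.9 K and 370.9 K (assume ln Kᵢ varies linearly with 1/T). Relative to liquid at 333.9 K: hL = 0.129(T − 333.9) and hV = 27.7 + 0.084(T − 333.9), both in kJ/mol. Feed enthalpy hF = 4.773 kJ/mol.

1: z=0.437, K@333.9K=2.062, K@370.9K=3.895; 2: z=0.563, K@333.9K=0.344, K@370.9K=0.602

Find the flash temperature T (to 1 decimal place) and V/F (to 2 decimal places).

T = 335.1 K, V/F = 0.17

Adiabatic flash: solve Rachford–Rice at each trial T, then check hF = ψ·hV(T) + (1−ψ)·hL(T).
  T = 333.9 K: K = (2.062, 0.344), RR gives ψ = 0.136, H_out = 3.768 kJ/mol
  T = 370.9 K: K = (3.895, 0.602), RR gives ψ = 0.904, H_out = 28.296 kJ/mol
  T = 352.4 K: K = (2.882, 0.462), RR gives ψ = 0.513, H_out = 16.163 kJ/mol
  T = 343.1 K: K = (2.446, 0.400), RR gives ψ = 0.339, H_out = 10.434 kJ/mol
  T = 338.5 K: K = (2.249, 0.371), RR gives ψ = 0.244, H_out = 7.305 kJ/mol
  T = 336.2 K: K = (2.154, 0.357), RR gives ψ = 0.192, H_out = 5.601 kJ/mol
  T = 335.0 K: K = (2.106, 0.350), RR gives ψ = 0.164, H_out = 4.663 kJ/mol
Linear interpolation between T = 335.0 (H_out = 4.663) and T = 336.2 (H_out = 5.601) on hF = 4.773 gives T ≈ 335.1 K, at which ψ = 0.17.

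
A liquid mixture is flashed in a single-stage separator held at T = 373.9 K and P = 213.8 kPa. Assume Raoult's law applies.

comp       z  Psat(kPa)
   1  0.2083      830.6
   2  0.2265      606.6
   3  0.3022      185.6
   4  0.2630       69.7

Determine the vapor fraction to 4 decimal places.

ψ = 0.7020

Raoult's law: Kᵢ = Pᵢˢᵃᵗ/P = Pᵢˢᵃᵗ/213.8.
  K_1 = 830.6/213.8 = 3.884939, K_2 = 606.6/213.8 = 2.837231, K_3 = 185.6/213.8 = 0.868101, K_4 = 69.7/213.8 = 0.326006
Newton iteration, ψ⁰ = 0.5:
  ψ = 0.5000: g = 0.15289, g' = -0.7761 → ψ = 0.6970
  ψ = 0.6970: g = 0.00386, g' = -0.7696 → ψ = 0.7020
Converged at ψ = 0.7020.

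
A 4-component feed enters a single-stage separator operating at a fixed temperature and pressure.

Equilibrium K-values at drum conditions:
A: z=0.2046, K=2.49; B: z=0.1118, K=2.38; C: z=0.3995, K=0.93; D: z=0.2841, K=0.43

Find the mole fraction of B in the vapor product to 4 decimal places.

y_B = 0.1542

Material balance + equilibrium reduce to Σ zᵢ(Kᵢ−1)/(1+ψ(Kᵢ−1)) = 0.
g(0) = ΣzᵢKᵢ − 1 = 0.2692 and g(1) = 1 − Σzᵢ/Kᵢ = -0.2194, so a root lies in (0, 1).
Newton iteration, ψ⁰ = 0.6:
  ψ = 0.6000: g = -0.02994, g' = -0.4057 → ψ = 0.5262
  ψ = 0.5262: g = -0.00009, g' = -0.4046 → ψ = 0.5260
Converged at ψ = 0.5260.
Compositions from xᵢ = zᵢ/(1+ψ(Kᵢ−1)), yᵢ = Kᵢxᵢ:
  A: x = 0.1147, y = 0.2856
  B: x = 0.0648, y = 0.1542
  C: x = 0.4148, y = 0.3857
  D: x = 0.4057, y = 0.1745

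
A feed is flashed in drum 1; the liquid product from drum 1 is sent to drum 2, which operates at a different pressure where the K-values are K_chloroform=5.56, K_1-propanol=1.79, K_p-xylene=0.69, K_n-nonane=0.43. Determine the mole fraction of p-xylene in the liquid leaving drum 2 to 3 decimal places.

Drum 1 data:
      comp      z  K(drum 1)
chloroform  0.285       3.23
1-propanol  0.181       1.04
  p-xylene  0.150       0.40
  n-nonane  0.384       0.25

Drum 1:
Rachford–Rice: g(ψ₁) = Σ zᵢ(Kᵢ−1)/(1+ψ₁(Kᵢ−1)) = 0.
Check two-phase: ΣzᵢKᵢ = 1.265 > 1 and Σzᵢ/Kᵢ = 2.173 > 1, so g(0) = 0.265 > 0 and g(1) = -1.173 < 0.
Newton–Raphson from ψ₁ = 0.5:
  ψ₁ = 0.500: g = -0.2818, g' = -0.980 → ψ₁ = 0.213
  ψ₁ = 0.213: g = -0.0074, g' = -1.029 → ψ₁ = 0.205
Converged at ψ₁ = 0.205.
Drum-1 compositions:
  chloroform: x = 0.195, y = 0.631
  1-propanol: x = 0.180, y = 0.187
  p-xylene: x = 0.171, y = 0.068
  n-nonane: x = 0.454, y = 0.113
Drum-2 feed = drum-1 liquid: z₂ = (0.1955, 0.1795, 0.1711, 0.4539).
Drum 2:
Iterate (Newton) starting at ψ₂ = 0.5:
  ψ₂ = 0.500: g = -0.0512, g' = -0.747 → ψ₂ = 0.431
  ψ₂ = 0.431: g = 0.0018, g' = -0.805 → ψ₂ = 0.434
Converged at ψ₂ = 0.434.
  chloroform: x = 0.066, y = 0.365
  1-propanol: x = 0.134, y = 0.239
  p-xylene: x = 0.198, y = 0.136
  n-nonane: x = 0.603, y = 0.259

x_p-xylene (drum 2) = 0.198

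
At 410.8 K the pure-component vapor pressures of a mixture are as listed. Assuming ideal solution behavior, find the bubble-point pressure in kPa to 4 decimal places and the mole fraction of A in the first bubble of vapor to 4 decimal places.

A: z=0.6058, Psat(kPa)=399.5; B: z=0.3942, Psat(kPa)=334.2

Pbub = 373.7587 kPa, y_A = 0.6475

At the bubble point ψ → 0, so ΣzᵢKᵢ = 1 with Kᵢ = Pᵢˢᵃᵗ/P ⇒ P = ΣzᵢPᵢˢᵃᵗ.
P = 0.6058·399.5 + 0.3942·334.2 = 373.7587 kPa
yᵢ = zᵢPᵢˢᵃᵗ/P ⇒ y_A = 0.6058·399.5/373.7587 = 0.6475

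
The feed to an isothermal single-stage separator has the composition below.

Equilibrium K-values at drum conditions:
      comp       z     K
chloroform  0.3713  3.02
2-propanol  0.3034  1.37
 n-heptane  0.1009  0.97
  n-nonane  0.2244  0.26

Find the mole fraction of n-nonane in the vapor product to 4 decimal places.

Newton iteration, ψ⁰ = 0.5:
  ψ = 0.5000: g = 0.20123, g' = -0.7143 → ψ = 0.7817
  ψ = 0.7817: g = -0.01915, g' = -0.9444 → ψ = 0.7614
  ψ = 0.7614: g = -0.00040, g' = -0.9054 → ψ = 0.7610
Converged at ψ = 0.7610.
Compositions from xᵢ = zᵢ/(1+ψ(Kᵢ−1)), yᵢ = Kᵢxᵢ:
  chloroform: x = 0.1463, y = 0.4420
  2-propanol: x = 0.2367, y = 0.3243
  n-heptane: x = 0.1033, y = 0.1002
  n-nonane: x = 0.5137, y = 0.1336

y_n-nonane = 0.1336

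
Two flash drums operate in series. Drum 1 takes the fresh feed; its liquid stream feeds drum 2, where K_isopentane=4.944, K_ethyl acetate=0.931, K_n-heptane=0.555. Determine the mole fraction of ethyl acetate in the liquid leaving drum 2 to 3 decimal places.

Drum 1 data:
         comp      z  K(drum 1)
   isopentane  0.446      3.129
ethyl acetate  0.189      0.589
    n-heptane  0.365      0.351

x_ethyl acetate (drum 2) = 0.247

Drum 1:
Rachford–Rice: g(ψ₁) = Σ zᵢ(Kᵢ−1)/(1+ψ₁(Kᵢ−1)) = 0.
g(0) = ΣzᵢKᵢ − 1 = 0.635 and g(1) = 1 − Σzᵢ/Kᵢ = -0.503, so a root lies in (0, 1).
Iterate (Newton) starting at ψ₁ = 0.5:
  ψ₁ = 0.500: g = 0.0115, g' = -0.862 → ψ₁ = 0.513
Converged at ψ₁ = 0.513.
Drum-1 compositions:
  isopentane: x = 0.213, y = 0.667
  ethyl acetate: x = 0.240, y = 0.141
  n-heptane: x = 0.547, y = 0.192
Drum-2 feed = drum-1 liquid: z₂ = (0.2131, 0.2395, 0.5474).
Drum 2:
Let ψ₂ = V/F and solve Σ zᵢ(Kᵢ−1)/(1+ψ₂(Kᵢ−1)) = 0.
Feasibility: ΣzᵢKᵢ = 1.580, Σzᵢ/Kᵢ = 1.287 — both > 1, two phases present.
Iterate (Newton) starting at ψ₂ = 0.47:
  ψ₂ = 0.470: g = -0.0306, g' = -0.582 → ψ₂ = 0.417
  ψ₂ = 0.417: g = 0.0014, g' = -0.638 → ψ₂ = 0.420
Converged at ψ₂ = 0.420.
  isopentane: x = 0.080, y = 0.397
  ethyl acetate: x = 0.247, y = 0.230
  n-heptane: x = 0.673, y = 0.374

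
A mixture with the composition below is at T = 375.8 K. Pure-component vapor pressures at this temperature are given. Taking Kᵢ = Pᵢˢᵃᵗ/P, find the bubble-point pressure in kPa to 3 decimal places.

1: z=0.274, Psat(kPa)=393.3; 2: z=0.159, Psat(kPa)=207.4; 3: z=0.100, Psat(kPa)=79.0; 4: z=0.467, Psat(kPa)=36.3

At the bubble point ψ → 0, so ΣzᵢKᵢ = 1 with Kᵢ = Pᵢˢᵃᵗ/P ⇒ P = ΣzᵢPᵢˢᵃᵗ.
P = 0.274·393.3 + 0.159·207.4 + 0.100·79.0 + 0.467·36.3 = 165.593 kPa

Pbub = 165.593 kPa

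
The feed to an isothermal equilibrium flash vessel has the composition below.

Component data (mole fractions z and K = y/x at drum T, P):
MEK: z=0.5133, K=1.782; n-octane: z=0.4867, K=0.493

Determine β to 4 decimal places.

β = 0.3900

Material balance + equilibrium reduce to Σ zᵢ(Kᵢ−1)/(1+β(Kᵢ−1)) = 0.
g(0) = ΣzᵢKᵢ − 1 = 0.1546 and g(1) = 1 − Σzᵢ/Kᵢ = -0.2753, so a root lies in (0, 1).
Binary case is linear: z₁(K₁−1)(1+β(K₂−1)) + z₂(K₂−1)(1+β(K₁−1)) = 0
⇒ β = [z₁(K₁−1)+z₂(K₂−1)] / [−(K₁−1)(K₂−1)] = 0.15464/0.39647 = 0.3900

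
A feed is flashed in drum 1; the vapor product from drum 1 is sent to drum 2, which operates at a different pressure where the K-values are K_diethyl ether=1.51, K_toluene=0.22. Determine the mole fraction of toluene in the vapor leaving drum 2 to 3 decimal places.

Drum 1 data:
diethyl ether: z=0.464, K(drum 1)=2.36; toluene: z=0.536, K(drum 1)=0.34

Drum 1:
Rachford–Rice: g(ψ₁) = Σ zᵢ(Kᵢ−1)/(1+ψ₁(Kᵢ−1)) = 0.
g(0) = ΣzᵢKᵢ − 1 = 0.277 and g(1) = 1 − Σzᵢ/Kᵢ = -0.773, so a root lies in (0, 1).
Newton–Raphson from ψ₁ = 0.4:
  ψ₁ = 0.400: g = -0.0719, g' = -0.791 → ψ₁ = 0.309
Converged at ψ₁ = 0.309.
Drum-1 compositions:
  diethyl ether: x = 0.327, y = 0.771
  toluene: x = 0.673, y = 0.229
Drum-2 feed = drum-1 vapor: z₂ = (0.7711, 0.2289).
Drum 2:
Material balance + equilibrium reduce to Σ zᵢ(Kᵢ−1)/(1+ψ₂(Kᵢ−1)) = 0.
Check two-phase: ΣzᵢKᵢ = 1.215 > 1 and Σzᵢ/Kᵢ = 1.551 > 1, so g(0) = 0.215 > 0 and g(1) = -0.551 < 0.
Binary case is linear: z₁(K₁−1)(1+ψ₂(K₂−1)) + z₂(K₂−1)(1+ψ₂(K₁−1)) = 0
⇒ ψ₂ = [z₁(K₁−1)+z₂(K₂−1)] / [−(K₁−1)(K₂−1)] = 0.2147/0.3978 = 0.540
  diethyl ether: x = 0.605, y = 0.913
  toluene: x = 0.395, y = 0.087

y_toluene (drum 2) = 0.087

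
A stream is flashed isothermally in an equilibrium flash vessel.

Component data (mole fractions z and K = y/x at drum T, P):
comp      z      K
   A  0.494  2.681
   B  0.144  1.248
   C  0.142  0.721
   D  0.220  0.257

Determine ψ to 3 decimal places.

ψ = 0.726

Newton iteration, ψ⁰ = 0.5:
  ψ = 0.500: g = 0.1768, g' = -0.741 → ψ = 0.738
  ψ = 0.738: g = -0.0114, g' = -0.898 → ψ = 0.726
Converged at ψ = 0.726.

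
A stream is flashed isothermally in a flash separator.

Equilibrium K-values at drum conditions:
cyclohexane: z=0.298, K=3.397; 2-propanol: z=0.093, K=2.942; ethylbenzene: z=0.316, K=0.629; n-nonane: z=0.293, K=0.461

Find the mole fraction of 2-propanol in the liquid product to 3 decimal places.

x_2-propanol = 0.043

Material balance + equilibrium reduce to Σ zᵢ(Kᵢ−1)/(1+V/F(Kᵢ−1)) = 0.
Check two-phase: ΣzᵢKᵢ = 1.620 > 1 and Σzᵢ/Kᵢ = 1.257 > 1, so g(0) = 0.620 > 0 and g(1) = -0.257 < 0.
Newton–Raphson from V/F = 0.55:
  V/F = 0.550: g = 0.0237, g' = -0.641 → V/F = 0.587
Converged at V/F = 0.587.
Compositions from xᵢ = zᵢ/(1+V/F(Kᵢ−1)), yᵢ = Kᵢxᵢ:
  cyclohexane: x = 0.124, y = 0.420
  2-propanol: x = 0.043, y = 0.128
  ethylbenzene: x = 0.404, y = 0.254
  n-nonane: x = 0.429, y = 0.198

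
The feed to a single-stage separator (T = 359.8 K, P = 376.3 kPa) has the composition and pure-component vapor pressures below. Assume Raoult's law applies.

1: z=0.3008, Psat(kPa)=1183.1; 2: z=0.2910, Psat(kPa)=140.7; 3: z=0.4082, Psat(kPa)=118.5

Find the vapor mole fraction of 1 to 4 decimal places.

Raoult's law: Kᵢ = Pᵢˢᵃᵗ/P = Pᵢˢᵃᵗ/376.3.
  K_1 = 1183.1/376.3 = 3.144034, K_2 = 140.7/376.3 = 0.373904, K_3 = 118.5/376.3 = 0.314908
Rachford–Rice: g(V/F) = Σ zᵢ(Kᵢ−1)/(1+V/F(Kᵢ−1)) = 0.
Check two-phase: ΣzᵢKᵢ = 1.1831 > 1 and Σzᵢ/Kᵢ = 2.1702 > 1, so g(0) = 0.1831 > 0 and g(1) = -1.1702 < 0.
Newton–Raphson from V/F = 0.5:
  V/F = 0.5000: g = -0.37933, g' = -1.0070 → V/F = 0.1233
  V/F = 0.1233: g = 0.00716, g' = -1.2274 → V/F = 0.1292
Converged at V/F = 0.1292.
Compositions from xᵢ = zᵢ/(1+V/F(Kᵢ−1)), yᵢ = Kᵢxᵢ:
  1: x = 0.2356, y = 0.7406
  2: x = 0.3166, y = 0.1184
  3: x = 0.4478, y = 0.1410

y_1 = 0.7406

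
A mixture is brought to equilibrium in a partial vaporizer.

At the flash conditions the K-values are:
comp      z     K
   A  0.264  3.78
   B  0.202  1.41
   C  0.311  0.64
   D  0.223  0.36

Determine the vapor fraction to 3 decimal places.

Newton–Raphson from ψ = 0.44:
  ψ = 0.440: g = 0.0686, g' = -0.671 → ψ = 0.542
  ψ = 0.542: g = 0.0028, g' = -0.624 → ψ = 0.547
Converged at ψ = 0.547.

ψ = 0.547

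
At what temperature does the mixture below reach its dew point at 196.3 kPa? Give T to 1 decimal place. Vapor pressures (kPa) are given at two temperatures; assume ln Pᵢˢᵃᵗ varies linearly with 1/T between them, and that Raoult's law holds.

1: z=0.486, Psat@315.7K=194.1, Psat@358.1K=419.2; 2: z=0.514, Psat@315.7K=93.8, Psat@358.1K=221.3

Dew-point temperature: Σzᵢ·P/Pᵢˢᵃᵗ(T) = 1. Interpolate ln Pᵢˢᵃᵗ = aᵢ + bᵢ/T.
  T = 315.7 K: ΣzᵢP/Pᵢˢᵃᵗ = 1.5672
  T = 358.1 K: ΣzᵢP/Pᵢˢᵃᵗ = 0.6835
  T = 336.9 K: ΣzᵢP/Pᵢˢᵃᵗ = 1.0081
  T = 347.5 K: ΣzᵢP/Pᵢˢᵃᵗ = 0.8251
  T = 342.2 K: ΣzᵢP/Pᵢˢᵃᵗ = 0.9106
  T = 339.5 K: ΣzᵢP/Pᵢˢᵃᵗ = 0.9587
Interpolating between 336.9 K and 339.5 K gives T ≈ 337.3 K.

T = 337.3 K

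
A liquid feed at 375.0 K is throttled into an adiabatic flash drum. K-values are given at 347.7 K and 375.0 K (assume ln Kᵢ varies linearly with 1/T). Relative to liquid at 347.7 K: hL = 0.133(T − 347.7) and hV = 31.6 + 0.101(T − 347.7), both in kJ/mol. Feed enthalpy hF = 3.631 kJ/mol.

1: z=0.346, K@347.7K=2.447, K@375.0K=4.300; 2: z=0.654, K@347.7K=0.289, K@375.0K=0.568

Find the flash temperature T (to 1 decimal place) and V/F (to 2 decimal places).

Adiabatic flash: solve Rachford–Rice at each trial T, then check hF = ψ·hV(T) + (1−ψ)·hL(T).
  T = 347.7 K: K = (2.447, 0.289), RR gives ψ = 0.035, H_out = 1.096 kJ/mol
  T = 375.0 K: K = (4.300, 0.568), RR gives ψ = 0.603, H_out = 22.151 kJ/mol
  T = 361.4 K: K = (3.282, 0.411), RR gives ψ = 0.301, H_out = 11.192 kJ/mol
  T = 354.5 K: K = (2.839, 0.345), RR gives ψ = 0.173, H_out = 6.329 kJ/mol
  T = 351.1 K: K = (2.638, 0.316), RR gives ψ = 0.107, H_out = 3.809 kJ/mol
  T = 349.4 K: K = (2.541, 0.302), RR gives ψ = 0.072, H_out = 2.483 kJ/mol
Linear interpolation between T = 349.4 (H_out = 2.483) and T = 351.1 (H_out = 3.809) on hF = 3.631 gives T ≈ 350.9 K, at which ψ = 0.10.

T = 350.9 K, V/F = 0.10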